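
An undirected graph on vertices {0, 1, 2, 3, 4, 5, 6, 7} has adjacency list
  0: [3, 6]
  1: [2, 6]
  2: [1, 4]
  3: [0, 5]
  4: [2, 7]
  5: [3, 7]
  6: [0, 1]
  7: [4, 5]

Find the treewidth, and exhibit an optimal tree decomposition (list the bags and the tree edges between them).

The largest bag has 3 vertices, giving width 2; this decomposition certifies tw(G) ≤ 2. The edges 1–6–0–3–5–7–4–2–1 form a cycle, so G is not a tree and its treewidth is at least 2. Combining the bounds, tw(G) = 2.

Treewidth 2.
One such decomposition:
Bags: B1 = {0, 1, 6}  B2 = {0, 1, 3}  B3 = {1, 3, 5}  B4 = {1, 5, 7}  B5 = {1, 4, 7}  B6 = {1, 2, 4}
Tree: B1–B2, B2–B3, B3–B4, B4–B5, B5–B6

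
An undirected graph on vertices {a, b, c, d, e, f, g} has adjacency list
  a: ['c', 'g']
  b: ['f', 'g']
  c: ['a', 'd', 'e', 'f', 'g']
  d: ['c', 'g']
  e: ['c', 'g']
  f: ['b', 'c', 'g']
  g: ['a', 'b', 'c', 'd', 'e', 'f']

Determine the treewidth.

A width-2 tree decomposition is:
Bags: B1 = {c, e, g}  B2 = {c, f, g}  B3 = {a, c, g}  B4 = {b, f, g}  B5 = {c, d, g}
Tree: B1–B2, B1–B3, B2–B4, B2–B5
Each bag holds 3 vertices, so the decomposition has width 2, which upper-bounds the treewidth. For the lower bound, the 3 vertices {c, d, g} are pairwise adjacent, and any tree decomposition puts a clique entirely inside one bag — forcing width ≥ 2. Therefore the treewidth is 2.

2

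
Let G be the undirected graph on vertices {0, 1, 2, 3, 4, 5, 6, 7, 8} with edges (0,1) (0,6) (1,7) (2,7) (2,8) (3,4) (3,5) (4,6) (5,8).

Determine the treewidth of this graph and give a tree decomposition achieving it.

Treewidth 2.
Bags: B1 = {2, 5, 8}  B2 = {2, 5, 7}  B3 = {1, 5, 7}  B4 = {0, 1, 5}  B5 = {0, 5, 6}  B6 = {4, 5, 6}  B7 = {3, 4, 5}
Tree: B1–B2, B2–B3, B3–B4, B4–B5, B5–B6, B6–B7

Every bag has size at most 3, so the width is 3 − 1 = 2 and tw(G) ≤ 2. Since 5–8–2–7–1–0–6–4–3–5 is a cycle in G, G is not acyclic. Forests are exactly the graphs of treewidth ≤ 1, so tw(G) ≥ 2. Therefore the treewidth is 2.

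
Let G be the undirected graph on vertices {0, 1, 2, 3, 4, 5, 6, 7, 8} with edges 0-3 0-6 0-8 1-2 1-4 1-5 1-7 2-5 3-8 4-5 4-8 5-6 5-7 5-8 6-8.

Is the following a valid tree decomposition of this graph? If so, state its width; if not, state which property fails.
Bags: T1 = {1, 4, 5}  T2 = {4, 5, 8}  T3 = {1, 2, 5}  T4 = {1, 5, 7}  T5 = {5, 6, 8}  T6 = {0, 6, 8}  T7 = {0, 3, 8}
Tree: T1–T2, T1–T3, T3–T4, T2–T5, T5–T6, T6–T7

Every vertex of G appears in some bag (union = {0, 1, 2, 3, 4, 5, 6, 7, 8}); every edge is covered by a bag; and for each vertex v the set of bags containing v is connected in the bag tree. The decomposition is therefore valid. The largest bag has 3 vertices, so the width is 2.

Yes; width 2.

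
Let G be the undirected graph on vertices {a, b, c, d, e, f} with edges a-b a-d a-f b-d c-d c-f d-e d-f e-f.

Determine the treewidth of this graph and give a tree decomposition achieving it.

Treewidth 2.
One such decomposition:
Bags: B1 = {a, d, f}  B2 = {d, e, f}  B3 = {a, b, d}  B4 = {c, d, f}
Tree: B1–B2, B1–B3, B2–B4

The largest bag has 3 vertices, giving width 2; this decomposition certifies tw(G) ≤ 2. Conversely, {d, e, f} is a clique of size 3, and the vertices of any clique must share a bag in every tree decomposition; so some bag has ≥ 3 vertices and tw(G) ≥ 2. Therefore the treewidth is 2.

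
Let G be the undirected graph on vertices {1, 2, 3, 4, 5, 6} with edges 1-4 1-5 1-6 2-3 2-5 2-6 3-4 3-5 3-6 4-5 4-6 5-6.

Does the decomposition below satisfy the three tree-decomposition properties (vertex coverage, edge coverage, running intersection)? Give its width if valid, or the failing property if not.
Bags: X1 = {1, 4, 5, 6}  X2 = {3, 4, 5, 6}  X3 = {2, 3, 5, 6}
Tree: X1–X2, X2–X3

Yes; width 3.

Checking the three conditions: (i) the bags cover all of {1, 2, 3, 4, 5, 6}; (ii) for each edge, some bag contains both endpoints; (iii) the bags containing any fixed vertex form a subtree. All hold, so the decomposition is valid with width 4 − 1 = 3.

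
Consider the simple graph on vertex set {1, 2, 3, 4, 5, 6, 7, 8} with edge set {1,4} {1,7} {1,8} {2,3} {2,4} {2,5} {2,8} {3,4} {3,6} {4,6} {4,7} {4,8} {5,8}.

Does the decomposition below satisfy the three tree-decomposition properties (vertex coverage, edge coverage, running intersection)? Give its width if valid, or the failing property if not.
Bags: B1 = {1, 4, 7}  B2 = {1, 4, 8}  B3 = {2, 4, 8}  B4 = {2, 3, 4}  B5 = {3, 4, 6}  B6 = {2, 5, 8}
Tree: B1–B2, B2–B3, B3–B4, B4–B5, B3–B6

Vertex coverage: the bags together contain {1, 2, 3, 4, 5, 6, 7, 8}, the full vertex set. Edge coverage: each edge of G has both endpoints in at least one bag. Running intersection: for every vertex, the bags containing it form a connected subtree. All three properties hold, so this is a valid tree decomposition of width max|bag| − 1 = 2, and hence tw(G) ≤ 2.

Yes; width 2.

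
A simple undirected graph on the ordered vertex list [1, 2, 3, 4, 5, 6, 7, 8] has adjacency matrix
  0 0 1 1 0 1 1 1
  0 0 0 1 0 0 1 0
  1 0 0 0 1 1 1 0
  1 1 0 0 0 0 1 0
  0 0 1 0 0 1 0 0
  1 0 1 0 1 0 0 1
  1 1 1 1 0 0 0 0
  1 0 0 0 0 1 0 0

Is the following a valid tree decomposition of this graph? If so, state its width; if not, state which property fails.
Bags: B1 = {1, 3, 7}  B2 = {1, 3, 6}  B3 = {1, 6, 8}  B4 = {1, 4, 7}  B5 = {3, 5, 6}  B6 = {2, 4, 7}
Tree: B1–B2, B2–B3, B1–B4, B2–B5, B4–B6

Checking the three conditions: (i) the bags cover all of {1, 2, 3, 4, 5, 6, 7, 8}; (ii) for each edge, some bag contains both endpoints; (iii) the bags containing any fixed vertex form a subtree. All hold, so the decomposition is valid with width 3 − 1 = 2.

Yes; width 2.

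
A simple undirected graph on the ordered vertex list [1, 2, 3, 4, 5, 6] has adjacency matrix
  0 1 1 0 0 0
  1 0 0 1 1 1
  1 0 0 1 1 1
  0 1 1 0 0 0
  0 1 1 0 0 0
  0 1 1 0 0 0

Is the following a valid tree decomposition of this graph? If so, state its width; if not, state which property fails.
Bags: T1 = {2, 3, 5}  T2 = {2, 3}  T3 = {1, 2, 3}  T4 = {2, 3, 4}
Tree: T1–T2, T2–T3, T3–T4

A tree decomposition must satisfy three properties: every vertex lies in some bag; for every edge, both endpoints lie together in some bag; and for every vertex, the bags containing it form a connected subtree. Here vertex 6 appears in no bag, so the decomposition is invalid.

No — vertex 6 appears in no bag.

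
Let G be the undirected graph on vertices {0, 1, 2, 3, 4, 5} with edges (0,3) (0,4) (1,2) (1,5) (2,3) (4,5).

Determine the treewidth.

2

A width-2 tree decomposition is:
Bags: B1 = {0, 4, 5}  B2 = {0, 3, 5}  B3 = {2, 3, 5}  B4 = {1, 2, 5}
Tree: B1–B2, B2–B3, B3–B4
Every bag has size at most 3, so the width is 3 − 1 = 2 and tw(G) ≤ 2. Since 5–4–0–3–2–1–5 is a cycle in G, G is not acyclic. Forests are exactly the graphs of treewidth ≤ 1, so tw(G) ≥ 2. The upper and lower bounds meet at 2, so that is the treewidth.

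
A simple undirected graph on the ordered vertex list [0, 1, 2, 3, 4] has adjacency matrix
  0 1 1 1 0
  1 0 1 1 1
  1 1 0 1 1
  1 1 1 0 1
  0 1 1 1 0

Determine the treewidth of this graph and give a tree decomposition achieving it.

Treewidth 3.
One such decomposition:
Bags: B1 = {0, 1, 2, 3}  B2 = {1, 2, 3, 4}
Tree: B1–B2

The largest bag has 4 vertices, giving width 3; this decomposition certifies tw(G) ≤ 3. On the other hand G contains the 4-clique {0, 1, 2, 3}. A clique must lie in a single bag of any decomposition, so no decomposition can have width below 3. Therefore the treewidth is 3.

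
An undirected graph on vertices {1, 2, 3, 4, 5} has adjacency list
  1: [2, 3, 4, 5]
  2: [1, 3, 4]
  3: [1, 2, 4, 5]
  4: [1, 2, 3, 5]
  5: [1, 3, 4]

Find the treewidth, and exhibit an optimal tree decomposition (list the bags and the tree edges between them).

The largest bag has 4 vertices, giving width 3; this decomposition certifies tw(G) ≤ 3. On the other hand G contains the 4-clique {1, 2, 3, 4}. A clique must lie in a single bag of any decomposition, so no decomposition can have width below 3. Hence tw(G) = 3 exactly.

Treewidth 3.
Bags: B1 = {1, 2, 3, 4}  B2 = {1, 3, 4, 5}
Tree: B1–B2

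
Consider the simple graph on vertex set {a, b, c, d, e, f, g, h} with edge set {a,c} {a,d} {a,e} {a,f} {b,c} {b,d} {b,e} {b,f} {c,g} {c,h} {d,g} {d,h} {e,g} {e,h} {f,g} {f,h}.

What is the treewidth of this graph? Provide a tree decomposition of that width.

The largest bag has 5 vertices, giving width 4; this decomposition certifies tw(G) ≤ 4. For the lower bound: the 5 vertex sets {a,c}, {b,d}, {e,h}, {f}, {g} are disjoint, each induces a connected subgraph, and every pair is joined by at least one edge of G. Contracting each set to a single vertex therefore yields K_{5} as a minor, and since treewidth is minor-monotone, tw(G) ≥ tw(K_{5}) = 4. Hence tw(G) = 4 exactly.

Treewidth 4.
Bags: B1 = {a, c, d, e, f}  B2 = {b, c, d, e, f}  B3 = {c, d, e, f, h}  B4 = {c, d, e, f, g}
Tree: B1–B2, B2–B3, B3–B4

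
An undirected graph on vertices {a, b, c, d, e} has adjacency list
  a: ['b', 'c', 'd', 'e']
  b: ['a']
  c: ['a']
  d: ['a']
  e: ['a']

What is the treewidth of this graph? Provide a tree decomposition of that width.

Treewidth 1.
Bags: B1 = {a, c}  B2 = {a, d}  B3 = {a, b}  B4 = {a, e}
Tree: B1–B2, B1–B3, B1–B4

The largest bag has 2 vertices, giving width 1; this decomposition certifies tw(G) ≤ 1. G has an edge, so its treewidth is at least 1. Therefore the treewidth is 1.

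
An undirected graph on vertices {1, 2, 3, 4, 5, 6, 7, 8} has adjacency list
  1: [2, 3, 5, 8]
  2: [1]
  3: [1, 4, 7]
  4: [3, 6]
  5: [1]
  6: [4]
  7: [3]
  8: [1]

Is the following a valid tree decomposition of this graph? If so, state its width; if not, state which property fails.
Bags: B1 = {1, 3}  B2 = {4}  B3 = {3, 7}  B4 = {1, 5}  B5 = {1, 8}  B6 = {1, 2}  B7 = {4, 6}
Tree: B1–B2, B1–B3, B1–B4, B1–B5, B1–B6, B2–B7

No — edge (3,4) lies in no bag.

A tree decomposition must satisfy three properties: every vertex lies in some bag; for every edge, both endpoints lie together in some bag; and for every vertex, the bags containing it form a connected subtree. Here edge (3,4) lies in no bag, so the decomposition is invalid.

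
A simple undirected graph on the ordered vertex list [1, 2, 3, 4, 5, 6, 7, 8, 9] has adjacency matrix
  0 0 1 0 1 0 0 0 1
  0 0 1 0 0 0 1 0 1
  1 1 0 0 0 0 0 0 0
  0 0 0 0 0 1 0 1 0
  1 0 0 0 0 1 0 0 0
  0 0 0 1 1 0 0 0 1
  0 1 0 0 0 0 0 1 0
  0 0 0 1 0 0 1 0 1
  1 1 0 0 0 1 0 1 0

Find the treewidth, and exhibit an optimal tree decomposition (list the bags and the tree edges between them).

Treewidth 3.
Bags: B1 = {1, 2, 3, 7}  B2 = {1, 2, 7, 9}  B3 = {1, 7, 8, 9}  B4 = {1, 5, 8, 9}  B5 = {5, 6, 8, 9}  B6 = {4, 5, 6, 8}
Tree: B1–B2, B2–B3, B3–B4, B4–B5, B5–B6

Each bag holds 4 vertices, so the decomposition has width 3, which upper-bounds the treewidth. For the lower bound: the 4 vertex sets {2,3,7}, {1}, {9}, {4,5,6,8} are disjoint, each induces a connected subgraph, and every pair is joined by at least one edge of G. Contracting each set to a single vertex therefore yields K_{4} as a minor, and since treewidth is minor-monotone, tw(G) ≥ tw(K_{4}) = 3. Hence tw(G) = 3 exactly.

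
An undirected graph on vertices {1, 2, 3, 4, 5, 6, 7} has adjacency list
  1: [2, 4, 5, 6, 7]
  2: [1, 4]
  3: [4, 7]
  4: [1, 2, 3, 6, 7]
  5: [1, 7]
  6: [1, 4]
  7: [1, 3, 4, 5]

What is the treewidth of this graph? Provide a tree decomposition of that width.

Treewidth 2.
Bags: B1 = {1, 4, 7}  B2 = {3, 4, 7}  B3 = {1, 5, 7}  B4 = {1, 4, 6}  B5 = {1, 2, 4}
Tree: B1–B2, B1–B3, B1–B4, B4–B5

The largest bag has 3 vertices, giving width 2; this decomposition certifies tw(G) ≤ 2. On the other hand G contains the 3-clique {1, 2, 4}. A clique must lie in a single bag of any decomposition, so no decomposition can have width below 2. Combining the bounds, tw(G) = 2.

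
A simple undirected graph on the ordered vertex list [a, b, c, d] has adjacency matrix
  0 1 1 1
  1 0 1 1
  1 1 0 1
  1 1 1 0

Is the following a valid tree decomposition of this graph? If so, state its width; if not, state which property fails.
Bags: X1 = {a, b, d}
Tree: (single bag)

No — vertex c appears in no bag.

A tree decomposition must satisfy three properties: every vertex lies in some bag; for every edge, both endpoints lie together in some bag; and for every vertex, the bags containing it form a connected subtree. Here vertex c appears in no bag, so the decomposition is invalid.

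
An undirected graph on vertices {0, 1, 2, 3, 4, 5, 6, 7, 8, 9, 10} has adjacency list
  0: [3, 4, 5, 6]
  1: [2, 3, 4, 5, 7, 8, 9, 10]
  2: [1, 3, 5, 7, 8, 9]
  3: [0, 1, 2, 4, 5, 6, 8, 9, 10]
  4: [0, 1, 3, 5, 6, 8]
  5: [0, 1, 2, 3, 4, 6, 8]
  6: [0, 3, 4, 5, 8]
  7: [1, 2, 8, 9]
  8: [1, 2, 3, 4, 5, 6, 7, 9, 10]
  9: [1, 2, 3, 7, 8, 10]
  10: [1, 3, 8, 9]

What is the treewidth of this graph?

4

A width-4 tree decomposition is:
Bags: B1 = {1, 2, 3, 8, 9}  B2 = {1, 2, 3, 5, 8}  B3 = {1, 3, 4, 5, 8}  B4 = {1, 2, 7, 8, 9}  B5 = {3, 4, 5, 6, 8}  B6 = {1, 3, 8, 9, 10}  B7 = {0, 3, 4, 5, 6}
Tree: B1–B2, B2–B3, B1–B4, B3–B5, B1–B6, B5–B7
Every bag has size at most 5, so the width is 5 − 1 = 4 and tw(G) ≤ 4. On the other hand G contains the 5-clique {0, 3, 4, 5, 6}. A clique must lie in a single bag of any decomposition, so no decomposition can have width below 4. Hence tw(G) = 4 exactly.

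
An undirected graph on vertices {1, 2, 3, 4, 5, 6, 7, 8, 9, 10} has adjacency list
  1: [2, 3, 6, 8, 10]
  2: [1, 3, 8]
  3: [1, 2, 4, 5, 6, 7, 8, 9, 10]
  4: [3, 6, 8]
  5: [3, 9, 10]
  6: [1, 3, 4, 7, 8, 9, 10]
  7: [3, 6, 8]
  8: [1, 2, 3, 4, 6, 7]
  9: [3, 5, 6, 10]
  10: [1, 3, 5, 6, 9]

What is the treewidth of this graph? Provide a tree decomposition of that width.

Treewidth 3.
One such decomposition:
Bags: B1 = {1, 3, 6, 10}  B2 = {1, 3, 6, 8}  B3 = {3, 6, 9, 10}  B4 = {3, 4, 6, 8}  B5 = {1, 2, 3, 8}  B6 = {3, 5, 9, 10}  B7 = {3, 6, 7, 8}
Tree: B1–B2, B1–B3, B2–B4, B2–B5, B3–B6, B2–B7

The largest bag has 4 vertices, giving width 3; this decomposition certifies tw(G) ≤ 3. On the other hand G contains the 4-clique {1, 2, 3, 8}. A clique must lie in a single bag of any decomposition, so no decomposition can have width below 3. The upper and lower bounds meet at 3, so that is the treewidth.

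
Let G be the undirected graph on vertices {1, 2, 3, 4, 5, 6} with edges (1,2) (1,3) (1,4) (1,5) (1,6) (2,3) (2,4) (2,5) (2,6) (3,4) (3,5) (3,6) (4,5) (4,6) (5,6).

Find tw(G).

5

A width-5 tree decomposition is:
Bags: B1 = {1, 2, 3, 4, 5, 6}
Tree: (single bag)
A single bag containing all 6 vertices is trivially a valid decomposition of width 5. On the other hand G contains the 6-clique {1, 2, 3, 4, 5, 6}. A clique must lie in a single bag of any decomposition, so no decomposition can have width below 5. The upper and lower bounds meet at 5, so that is the treewidth.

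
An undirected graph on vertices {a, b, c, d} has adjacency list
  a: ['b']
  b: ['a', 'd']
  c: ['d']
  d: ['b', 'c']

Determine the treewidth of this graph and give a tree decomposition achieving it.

Treewidth 1.
One optimal decomposition is:
Bags: B1 = {a, b}  B2 = {b, d}  B3 = {c, d}
Tree: B1–B2, B2–B3

Every bag has size at most 2, so the width is 2 − 1 = 1 and tw(G) ≤ 1. Since G has at least one edge (e.g. a–b), it is not an edgeless graph, so tw(G) ≥ 1. The upper and lower bounds meet at 1, so that is the treewidth.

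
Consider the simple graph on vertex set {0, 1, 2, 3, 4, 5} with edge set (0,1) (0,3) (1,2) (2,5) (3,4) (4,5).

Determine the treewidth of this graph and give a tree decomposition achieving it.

Each bag holds 3 vertices, so the decomposition has width 2, which upper-bounds the treewidth. Since 5–2–1–0–3–4–5 is a cycle in G, G is not acyclic. Forests are exactly the graphs of treewidth ≤ 1, so tw(G) ≥ 2. Hence tw(G) = 2 exactly.

Treewidth 2.
One optimal decomposition is:
Bags: B1 = {1, 2, 5}  B2 = {0, 1, 5}  B3 = {0, 3, 5}  B4 = {3, 4, 5}
Tree: B1–B2, B2–B3, B3–B4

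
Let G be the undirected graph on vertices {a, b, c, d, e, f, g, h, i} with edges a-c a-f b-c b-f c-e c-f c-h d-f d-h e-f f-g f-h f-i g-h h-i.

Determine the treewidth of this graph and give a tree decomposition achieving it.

Treewidth 2.
One such decomposition:
Bags: B1 = {c, f, h}  B2 = {f, h, i}  B3 = {a, c, f}  B4 = {f, g, h}  B5 = {d, f, h}  B6 = {c, e, f}  B7 = {b, c, f}
Tree: B1–B2, B1–B3, B2–B4, B4–B5, B1–B6, B3–B7

Every bag has size at most 3, so the width is 3 − 1 = 2 and tw(G) ≤ 2. On the other hand G contains the 3-clique {c, e, f}. A clique must lie in a single bag of any decomposition, so no decomposition can have width below 2. Therefore the treewidth is 2.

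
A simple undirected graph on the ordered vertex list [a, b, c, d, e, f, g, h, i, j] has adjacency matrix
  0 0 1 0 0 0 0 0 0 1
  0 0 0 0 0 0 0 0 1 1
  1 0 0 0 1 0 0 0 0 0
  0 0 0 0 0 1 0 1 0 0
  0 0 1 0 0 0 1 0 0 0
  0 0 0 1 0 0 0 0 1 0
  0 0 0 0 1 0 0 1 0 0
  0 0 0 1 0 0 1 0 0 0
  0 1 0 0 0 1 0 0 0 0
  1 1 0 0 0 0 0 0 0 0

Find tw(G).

2

A width-2 tree decomposition is:
Bags: B1 = {b, i, j}  B2 = {f, i, j}  B3 = {d, f, j}  B4 = {d, h, j}  B5 = {g, h, j}  B6 = {e, g, j}  B7 = {c, e, j}  B8 = {a, c, j}
Tree: B1–B2, B2–B3, B3–B4, B4–B5, B5–B6, B6–B7, B7–B8
The largest bag has 3 vertices, giving width 2; this decomposition certifies tw(G) ≤ 2. The edges j–b–i–f–d–h–g–e–c–a–j form a cycle, so G is not a tree and its treewidth is at least 2. Hence tw(G) = 2 exactly.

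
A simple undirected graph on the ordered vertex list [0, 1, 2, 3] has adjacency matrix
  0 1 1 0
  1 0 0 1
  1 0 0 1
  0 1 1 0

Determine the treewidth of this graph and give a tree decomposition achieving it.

Every bag has size at most 3, so the width is 3 − 1 = 2 and tw(G) ≤ 2. For the lower bound, G contains the cycle 3–2–0–1–3, so G is not a forest; only forests have treewidth ≤ 1, hence tw(G) ≥ 2. Therefore the treewidth is 2.

Treewidth 2.
Bags: B1 = {0, 2, 3}  B2 = {0, 1, 3}
Tree: B1–B2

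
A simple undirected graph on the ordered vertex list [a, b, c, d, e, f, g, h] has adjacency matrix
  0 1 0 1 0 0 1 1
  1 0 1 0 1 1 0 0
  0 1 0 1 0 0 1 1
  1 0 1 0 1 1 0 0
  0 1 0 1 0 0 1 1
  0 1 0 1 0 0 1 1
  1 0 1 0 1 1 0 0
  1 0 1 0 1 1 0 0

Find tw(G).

4

A width-4 tree decomposition is:
Bags: B1 = {a, c, e, f, h}  B2 = {a, c, e, f, g}  B3 = {a, b, c, e, f}  B4 = {a, c, d, e, f}
Tree: B1–B2, B2–B3, B3–B4
Every bag has size at most 5, so the width is 5 − 1 = 4 and tw(G) ≤ 4. For the lower bound: the 5 vertex sets {c,h}, {e,g}, {a,b}, {f}, {d} are disjoint, each induces a connected subgraph, and every pair is joined by at least one edge of G. Contracting each set to a single vertex therefore yields K_{5} as a minor, and since treewidth is minor-monotone, tw(G) ≥ tw(K_{5}) = 4. Hence tw(G) = 4 exactly.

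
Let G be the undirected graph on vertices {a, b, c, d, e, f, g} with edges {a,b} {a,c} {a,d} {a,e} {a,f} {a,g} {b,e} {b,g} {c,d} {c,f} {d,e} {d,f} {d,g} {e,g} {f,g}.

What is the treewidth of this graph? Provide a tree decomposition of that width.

Treewidth 3.
One optimal decomposition is:
Bags: B1 = {a, d, e, g}  B2 = {a, d, f, g}  B3 = {a, c, d, f}  B4 = {a, b, e, g}
Tree: B1–B2, B2–B3, B1–B4

The largest bag has 4 vertices, giving width 3; this decomposition certifies tw(G) ≤ 3. For the lower bound, the 4 vertices {a, d, e, g} are pairwise adjacent, and any tree decomposition puts a clique entirely inside one bag — forcing width ≥ 3. Hence tw(G) = 3 exactly.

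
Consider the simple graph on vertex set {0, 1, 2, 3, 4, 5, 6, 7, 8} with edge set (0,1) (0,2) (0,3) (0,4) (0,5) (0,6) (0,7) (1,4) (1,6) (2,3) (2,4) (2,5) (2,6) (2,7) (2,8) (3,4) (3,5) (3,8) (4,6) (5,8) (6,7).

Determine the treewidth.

A width-3 tree decomposition is:
Bags: B1 = {0, 2, 3, 4}  B2 = {0, 2, 4, 6}  B3 = {0, 2, 3, 5}  B4 = {2, 3, 5, 8}  B5 = {0, 1, 4, 6}  B6 = {0, 2, 6, 7}
Tree: B1–B2, B1–B3, B3–B4, B2–B5, B2–B6
The largest bag has 4 vertices, giving width 3; this decomposition certifies tw(G) ≤ 3. Conversely, {0, 1, 4, 6} is a clique of size 4, and the vertices of any clique must share a bag in every tree decomposition; so some bag has ≥ 4 vertices and tw(G) ≥ 3. Therefore the treewidth is 3.

3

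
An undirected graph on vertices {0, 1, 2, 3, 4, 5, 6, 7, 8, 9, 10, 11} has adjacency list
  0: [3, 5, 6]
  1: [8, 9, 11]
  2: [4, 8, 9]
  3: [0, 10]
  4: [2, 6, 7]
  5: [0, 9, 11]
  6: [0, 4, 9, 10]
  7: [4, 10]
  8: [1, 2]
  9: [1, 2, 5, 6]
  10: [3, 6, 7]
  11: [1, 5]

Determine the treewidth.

A width-3 tree decomposition is:
Bags: B1 = {0, 3, 7, 10}  B2 = {0, 6, 7, 10}  B3 = {0, 4, 6, 7}  B4 = {0, 4, 5, 6}  B5 = {4, 5, 6, 9}  B6 = {2, 4, 5, 9}  B7 = {2, 5, 9, 11}  B8 = {1, 2, 9, 11}  B9 = {1, 2, 8, 11}
Tree: B1–B2, B2–B3, B3–B4, B4–B5, B5–B6, B6–B7, B7–B8, B8–B9
The largest bag has 4 vertices, giving width 3; this decomposition certifies tw(G) ≤ 3. For the lower bound: the 4 vertex sets {3,7,10}, {0}, {6}, {2,4,5,9} are disjoint, each induces a connected subgraph, and every pair is joined by at least one edge of G. Contracting each set to a single vertex therefore yields K_{4} as a minor, and since treewidth is minor-monotone, tw(G) ≥ tw(K_{4}) = 3. Hence tw(G) = 3 exactly.

3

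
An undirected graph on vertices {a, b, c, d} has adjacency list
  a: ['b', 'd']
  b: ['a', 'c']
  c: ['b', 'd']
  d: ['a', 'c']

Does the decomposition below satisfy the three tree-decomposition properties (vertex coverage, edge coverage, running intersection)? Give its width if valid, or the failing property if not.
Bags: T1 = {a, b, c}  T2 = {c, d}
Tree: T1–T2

No — edge (a,d) lies in no bag.

A tree decomposition must satisfy three properties: every vertex lies in some bag; for every edge, both endpoints lie together in some bag; and for every vertex, the bags containing it form a connected subtree. Here edge (a,d) lies in no bag, so the decomposition is invalid.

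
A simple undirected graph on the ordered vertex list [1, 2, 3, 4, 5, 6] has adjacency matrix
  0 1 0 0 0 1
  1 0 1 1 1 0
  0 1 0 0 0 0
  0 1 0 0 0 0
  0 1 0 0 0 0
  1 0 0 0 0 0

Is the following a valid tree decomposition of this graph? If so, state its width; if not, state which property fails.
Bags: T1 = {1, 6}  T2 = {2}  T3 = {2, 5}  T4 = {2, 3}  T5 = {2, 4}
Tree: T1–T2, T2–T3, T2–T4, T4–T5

A tree decomposition must satisfy three properties: every vertex lies in some bag; for every edge, both endpoints lie together in some bag; and for every vertex, the bags containing it form a connected subtree. Here edge (1,2) lies in no bag, so the decomposition is invalid.

No — edge (1,2) lies in no bag.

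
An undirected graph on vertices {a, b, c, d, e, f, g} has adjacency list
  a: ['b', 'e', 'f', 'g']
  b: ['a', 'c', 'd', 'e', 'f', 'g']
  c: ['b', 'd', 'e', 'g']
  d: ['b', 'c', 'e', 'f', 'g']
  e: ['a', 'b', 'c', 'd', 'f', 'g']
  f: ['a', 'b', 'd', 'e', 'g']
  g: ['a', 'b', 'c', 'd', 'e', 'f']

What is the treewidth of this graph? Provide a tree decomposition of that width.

Every bag has size at most 5, so the width is 5 − 1 = 4 and tw(G) ≤ 4. On the other hand G contains the 5-clique {b, c, d, e, g}. A clique must lie in a single bag of any decomposition, so no decomposition can have width below 4. Therefore the treewidth is 4.

Treewidth 4.
Bags: B1 = {a, b, e, f, g}  B2 = {b, d, e, f, g}  B3 = {b, c, d, e, g}
Tree: B1–B2, B2–B3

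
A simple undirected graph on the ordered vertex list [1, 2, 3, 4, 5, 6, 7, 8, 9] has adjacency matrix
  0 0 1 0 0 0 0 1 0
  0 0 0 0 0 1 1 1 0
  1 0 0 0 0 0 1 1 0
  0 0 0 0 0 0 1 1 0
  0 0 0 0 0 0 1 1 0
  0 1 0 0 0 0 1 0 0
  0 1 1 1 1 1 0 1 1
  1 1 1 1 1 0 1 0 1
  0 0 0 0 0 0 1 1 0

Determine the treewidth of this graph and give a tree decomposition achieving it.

Each bag holds 3 vertices, so the decomposition has width 2, which upper-bounds the treewidth. For the lower bound, the 3 vertices {1, 3, 8} are pairwise adjacent, and any tree decomposition puts a clique entirely inside one bag — forcing width ≥ 2. Hence tw(G) = 2 exactly.

Treewidth 2.
Bags: B1 = {2, 7, 8}  B2 = {2, 6, 7}  B3 = {7, 8, 9}  B4 = {3, 7, 8}  B5 = {5, 7, 8}  B6 = {4, 7, 8}  B7 = {1, 3, 8}
Tree: B1–B2, B1–B3, B1–B4, B4–B5, B1–B6, B4–B7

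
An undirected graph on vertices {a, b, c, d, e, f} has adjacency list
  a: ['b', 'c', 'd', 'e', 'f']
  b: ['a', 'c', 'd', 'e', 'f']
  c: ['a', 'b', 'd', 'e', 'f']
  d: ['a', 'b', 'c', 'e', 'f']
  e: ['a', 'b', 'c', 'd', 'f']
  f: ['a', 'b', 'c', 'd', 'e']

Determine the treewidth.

A width-5 tree decomposition is:
Bags: B1 = {a, b, c, d, e, f}
Tree: (single bag)
With just one bag of size 6, the width is 6 − 1 = 5, so tw(G) ≤ 5. On the other hand G contains the 6-clique {a, b, c, d, e, f}. A clique must lie in a single bag of any decomposition, so no decomposition can have width below 5. The upper and lower bounds meet at 5, so that is the treewidth.

5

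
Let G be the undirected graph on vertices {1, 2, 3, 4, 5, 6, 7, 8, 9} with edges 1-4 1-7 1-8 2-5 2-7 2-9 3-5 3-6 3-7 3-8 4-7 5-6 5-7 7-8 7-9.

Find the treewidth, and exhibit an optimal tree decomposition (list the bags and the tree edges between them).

Treewidth 2.
One such decomposition:
Bags: B1 = {1, 7, 8}  B2 = {3, 7, 8}  B3 = {3, 5, 7}  B4 = {1, 4, 7}  B5 = {2, 5, 7}  B6 = {2, 7, 9}  B7 = {3, 5, 6}
Tree: B1–B2, B2–B3, B1–B4, B3–B5, B5–B6, B3–B7

Every bag has size at most 3, so the width is 3 − 1 = 2 and tw(G) ≤ 2. For the lower bound, the 3 vertices {3, 5, 6} are pairwise adjacent, and any tree decomposition puts a clique entirely inside one bag — forcing width ≥ 2. The upper and lower bounds meet at 2, so that is the treewidth.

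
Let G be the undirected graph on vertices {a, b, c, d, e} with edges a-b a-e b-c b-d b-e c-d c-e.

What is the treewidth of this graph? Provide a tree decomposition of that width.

The largest bag has 3 vertices, giving width 2; this decomposition certifies tw(G) ≤ 2. For the lower bound, the 3 vertices {b, c, d} are pairwise adjacent, and any tree decomposition puts a clique entirely inside one bag — forcing width ≥ 2. The upper and lower bounds meet at 2, so that is the treewidth.

Treewidth 2.
Bags: B1 = {b, c, e}  B2 = {b, c, d}  B3 = {a, b, e}
Tree: B1–B2, B1–B3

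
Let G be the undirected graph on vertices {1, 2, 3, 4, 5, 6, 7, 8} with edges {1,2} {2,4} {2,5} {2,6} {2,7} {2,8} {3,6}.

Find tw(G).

1

A width-1 tree decomposition is:
Bags: B1 = {2, 4}  B2 = {2, 8}  B3 = {2, 5}  B4 = {1, 2}  B5 = {2, 6}  B6 = {3, 6}  B7 = {2, 7}
Tree: B1–B2, B1–B3, B2–B4, B3–B5, B5–B6, B5–B7
Each bag holds 2 vertices, so the decomposition has width 1, which upper-bounds the treewidth. Any graph with an edge has treewidth ≥ 1, and G has the edge 4–2. Combining the bounds, tw(G) = 1.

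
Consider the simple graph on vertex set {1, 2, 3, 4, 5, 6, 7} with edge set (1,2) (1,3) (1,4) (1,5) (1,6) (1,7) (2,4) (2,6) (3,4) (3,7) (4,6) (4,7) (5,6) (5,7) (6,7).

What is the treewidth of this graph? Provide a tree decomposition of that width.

The largest bag has 4 vertices, giving width 3; this decomposition certifies tw(G) ≤ 3. On the other hand G contains the 4-clique {1, 3, 4, 7}. A clique must lie in a single bag of any decomposition, so no decomposition can have width below 3. The upper and lower bounds meet at 3, so that is the treewidth.

Treewidth 3.
One optimal decomposition is:
Bags: B1 = {1, 4, 6, 7}  B2 = {1, 5, 6, 7}  B3 = {1, 3, 4, 7}  B4 = {1, 2, 4, 6}
Tree: B1–B2, B1–B3, B1–B4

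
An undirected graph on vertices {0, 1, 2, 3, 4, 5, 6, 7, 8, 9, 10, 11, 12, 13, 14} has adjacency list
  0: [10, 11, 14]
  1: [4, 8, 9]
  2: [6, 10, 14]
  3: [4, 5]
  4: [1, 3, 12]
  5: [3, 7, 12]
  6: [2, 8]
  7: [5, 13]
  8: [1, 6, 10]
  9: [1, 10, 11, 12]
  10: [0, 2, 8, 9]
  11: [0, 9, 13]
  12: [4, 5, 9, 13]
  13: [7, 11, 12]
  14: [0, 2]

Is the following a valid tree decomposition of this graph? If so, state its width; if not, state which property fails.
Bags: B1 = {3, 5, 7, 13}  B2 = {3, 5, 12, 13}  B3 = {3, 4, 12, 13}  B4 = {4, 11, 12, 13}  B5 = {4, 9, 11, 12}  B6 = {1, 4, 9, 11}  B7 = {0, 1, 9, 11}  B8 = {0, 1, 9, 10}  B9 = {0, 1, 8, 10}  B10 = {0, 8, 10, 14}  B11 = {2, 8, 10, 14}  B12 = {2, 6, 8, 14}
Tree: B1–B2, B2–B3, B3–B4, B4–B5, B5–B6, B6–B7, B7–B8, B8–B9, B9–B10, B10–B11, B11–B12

Yes; width 3.

Every vertex of G appears in some bag (union = {0, 1, 2, 3, 4, 5, 6, 7, 8, 9, 10, 11, 12, 13, 14}); every edge is covered by a bag; and for each vertex v the set of bags containing v is connected in the bag tree. The decomposition is therefore valid. The largest bag has 4 vertices, so the width is 3.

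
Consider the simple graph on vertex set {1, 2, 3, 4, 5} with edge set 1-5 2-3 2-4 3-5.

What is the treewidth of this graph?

1

A width-1 tree decomposition is:
Bags: B1 = {1, 5}  B2 = {3, 5}  B3 = {2, 3}  B4 = {2, 4}
Tree: B1–B2, B2–B3, B3–B4
Each bag holds 2 vertices, so the decomposition has width 1, which upper-bounds the treewidth. Any graph with an edge has treewidth ≥ 1, and G has the edge 1–5. Combining the bounds, tw(G) = 1.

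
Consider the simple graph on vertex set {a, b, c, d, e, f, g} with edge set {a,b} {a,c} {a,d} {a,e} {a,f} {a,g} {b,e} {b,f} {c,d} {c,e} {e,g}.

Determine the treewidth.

A width-2 tree decomposition is:
Bags: B1 = {a, b, f}  B2 = {a, b, e}  B3 = {a, e, g}  B4 = {a, c, e}  B5 = {a, c, d}
Tree: B1–B2, B2–B3, B2–B4, B4–B5
The largest bag has 3 vertices, giving width 2; this decomposition certifies tw(G) ≤ 2. On the other hand G contains the 3-clique {a, c, d}. A clique must lie in a single bag of any decomposition, so no decomposition can have width below 2. Therefore the treewidth is 2.

2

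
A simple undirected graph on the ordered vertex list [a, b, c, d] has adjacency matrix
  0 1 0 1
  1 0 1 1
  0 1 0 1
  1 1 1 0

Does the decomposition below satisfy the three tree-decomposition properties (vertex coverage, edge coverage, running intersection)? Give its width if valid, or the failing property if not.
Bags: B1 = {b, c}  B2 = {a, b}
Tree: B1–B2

No — vertex d appears in no bag.

A tree decomposition must satisfy three properties: every vertex lies in some bag; for every edge, both endpoints lie together in some bag; and for every vertex, the bags containing it form a connected subtree. Here vertex d appears in no bag, so the decomposition is invalid.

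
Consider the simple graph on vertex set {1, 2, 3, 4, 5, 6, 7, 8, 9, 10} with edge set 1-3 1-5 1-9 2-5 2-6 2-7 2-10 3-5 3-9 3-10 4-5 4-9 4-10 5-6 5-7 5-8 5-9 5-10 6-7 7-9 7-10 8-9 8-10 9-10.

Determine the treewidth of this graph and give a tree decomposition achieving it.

Treewidth 3.
One optimal decomposition is:
Bags: B1 = {2, 5, 6, 7}  B2 = {2, 5, 7, 10}  B3 = {5, 7, 9, 10}  B4 = {5, 8, 9, 10}  B5 = {3, 5, 9, 10}  B6 = {4, 5, 9, 10}  B7 = {1, 3, 5, 9}
Tree: B1–B2, B2–B3, B3–B4, B3–B5, B5–B6, B5–B7

Each bag holds 4 vertices, so the decomposition has width 3, which upper-bounds the treewidth. For the lower bound, the 4 vertices {1, 3, 5, 9} are pairwise adjacent, and any tree decomposition puts a clique entirely inside one bag — forcing width ≥ 3. Hence tw(G) = 3 exactly.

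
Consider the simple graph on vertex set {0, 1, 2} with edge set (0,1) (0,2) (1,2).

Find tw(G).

A width-2 tree decomposition is:
Bags: B1 = {0, 1, 2}
Tree: (single bag)
With just one bag of size 3, the width is 3 − 1 = 2, so tw(G) ≤ 2. Conversely, {0, 1, 2} is a clique of size 3, and the vertices of any clique must share a bag in every tree decomposition; so some bag has ≥ 3 vertices and tw(G) ≥ 2. Hence tw(G) = 2 exactly.

2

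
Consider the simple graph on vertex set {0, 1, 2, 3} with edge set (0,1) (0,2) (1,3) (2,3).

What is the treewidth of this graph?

A width-2 tree decomposition is:
Bags: B1 = {1, 2, 3}  B2 = {0, 1, 2}
Tree: B1–B2
Every bag has size at most 3, so the width is 3 − 1 = 2 and tw(G) ≤ 2. For the lower bound, G contains the cycle 2–3–1–0–2, so G is not a forest; only forests have treewidth ≤ 1, hence tw(G) ≥ 2. Combining the bounds, tw(G) = 2.

2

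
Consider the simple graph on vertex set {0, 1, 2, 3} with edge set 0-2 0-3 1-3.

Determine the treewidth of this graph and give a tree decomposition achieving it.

Treewidth 1.
One optimal decomposition is:
Bags: B1 = {0, 2}  B2 = {0, 3}  B3 = {1, 3}
Tree: B1–B2, B2–B3

The largest bag has 2 vertices, giving width 1; this decomposition certifies tw(G) ≤ 1. G has an edge, so its treewidth is at least 1. The upper and lower bounds meet at 1, so that is the treewidth.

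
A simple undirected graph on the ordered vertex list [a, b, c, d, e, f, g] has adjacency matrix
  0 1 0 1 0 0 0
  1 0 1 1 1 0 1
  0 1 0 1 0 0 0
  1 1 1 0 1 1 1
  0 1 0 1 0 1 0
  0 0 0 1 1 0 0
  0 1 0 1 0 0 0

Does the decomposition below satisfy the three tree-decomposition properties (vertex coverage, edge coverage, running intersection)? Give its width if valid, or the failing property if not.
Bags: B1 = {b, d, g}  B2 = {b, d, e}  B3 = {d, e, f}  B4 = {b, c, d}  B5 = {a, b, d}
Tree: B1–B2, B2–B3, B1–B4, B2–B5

Yes; width 2.

Vertex coverage: the bags together contain {a, b, c, d, e, f, g}, the full vertex set. Edge coverage: each edge of G has both endpoints in at least one bag. Running intersection: for every vertex, the bags containing it form a connected subtree. All three properties hold, so this is a valid tree decomposition of width max|bag| − 1 = 2, and hence tw(G) ≤ 2.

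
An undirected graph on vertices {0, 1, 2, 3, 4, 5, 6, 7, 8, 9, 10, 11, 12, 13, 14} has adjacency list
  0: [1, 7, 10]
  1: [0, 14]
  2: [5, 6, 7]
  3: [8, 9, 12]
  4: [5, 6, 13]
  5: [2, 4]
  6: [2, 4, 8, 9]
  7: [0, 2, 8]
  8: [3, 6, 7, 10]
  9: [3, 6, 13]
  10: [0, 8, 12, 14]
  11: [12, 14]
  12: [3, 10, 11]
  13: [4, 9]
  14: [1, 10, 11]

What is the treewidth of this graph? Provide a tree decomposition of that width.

Every bag has size at most 4, so the width is 4 − 1 = 3 and tw(G) ≤ 3. For the lower bound: the 4 vertex sets {4,5,13}, {2}, {6}, {3,7,8,9} are disjoint, each induces a connected subgraph, and every pair is joined by at least one edge of G. Contracting each set to a single vertex therefore yields K_{4} as a minor, and since treewidth is minor-monotone, tw(G) ≥ tw(K_{4}) = 3. The upper and lower bounds meet at 3, so that is the treewidth.

Treewidth 3.
One such decomposition:
Bags: B1 = {2, 4, 5, 13}  B2 = {2, 4, 6, 13}  B3 = {2, 6, 9, 13}  B4 = {2, 6, 7, 9}  B5 = {6, 7, 8, 9}  B6 = {3, 7, 8, 9}  B7 = {0, 3, 7, 8}  B8 = {0, 3, 8, 10}  B9 = {0, 3, 10, 12}  B10 = {0, 1, 10, 12}  B11 = {1, 10, 12, 14}  B12 = {1, 11, 12, 14}
Tree: B1–B2, B2–B3, B3–B4, B4–B5, B5–B6, B6–B7, B7–B8, B8–B9, B9–B10, B10–B11, B11–B12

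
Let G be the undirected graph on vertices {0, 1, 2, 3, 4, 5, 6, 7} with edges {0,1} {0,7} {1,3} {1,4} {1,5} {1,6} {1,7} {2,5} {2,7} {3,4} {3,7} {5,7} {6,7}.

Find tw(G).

A width-2 tree decomposition is:
Bags: B1 = {1, 5, 7}  B2 = {1, 3, 7}  B3 = {2, 5, 7}  B4 = {1, 3, 4}  B5 = {0, 1, 7}  B6 = {1, 6, 7}
Tree: B1–B2, B1–B3, B2–B4, B2–B5, B5–B6
The largest bag has 3 vertices, giving width 2; this decomposition certifies tw(G) ≤ 2. For the lower bound, the 3 vertices {1, 3, 4} are pairwise adjacent, and any tree decomposition puts a clique entirely inside one bag — forcing width ≥ 2. Combining the bounds, tw(G) = 2.

2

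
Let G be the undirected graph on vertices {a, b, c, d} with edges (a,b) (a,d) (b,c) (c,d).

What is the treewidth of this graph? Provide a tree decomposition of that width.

Treewidth 2.
One such decomposition:
Bags: B1 = {a, b, c}  B2 = {a, c, d}
Tree: B1–B2

Each bag holds 3 vertices, so the decomposition has width 2, which upper-bounds the treewidth. For the lower bound, G contains the cycle a–b–c–d–a, so G is not a forest; only forests have treewidth ≤ 1, hence tw(G) ≥ 2. Combining the bounds, tw(G) = 2.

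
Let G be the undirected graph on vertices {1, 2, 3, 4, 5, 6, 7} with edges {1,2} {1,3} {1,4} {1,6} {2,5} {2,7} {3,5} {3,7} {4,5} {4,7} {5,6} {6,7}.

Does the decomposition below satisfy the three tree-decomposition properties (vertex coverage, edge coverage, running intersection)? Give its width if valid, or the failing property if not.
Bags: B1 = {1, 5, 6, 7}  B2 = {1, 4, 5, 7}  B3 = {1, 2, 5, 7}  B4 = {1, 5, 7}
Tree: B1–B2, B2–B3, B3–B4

No — vertex 3 appears in no bag.

A tree decomposition must satisfy three properties: every vertex lies in some bag; for every edge, both endpoints lie together in some bag; and for every vertex, the bags containing it form a connected subtree. Here vertex 3 appears in no bag, so the decomposition is invalid.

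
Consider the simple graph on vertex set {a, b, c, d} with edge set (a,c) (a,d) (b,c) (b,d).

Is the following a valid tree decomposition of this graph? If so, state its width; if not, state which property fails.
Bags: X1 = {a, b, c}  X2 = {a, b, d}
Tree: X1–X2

Yes; width 2.

Every vertex of G appears in some bag (union = {a, b, c, d}); every edge is covered by a bag; and for each vertex v the set of bags containing v is connected in the bag tree. The decomposition is therefore valid. The largest bag has 3 vertices, so the width is 2.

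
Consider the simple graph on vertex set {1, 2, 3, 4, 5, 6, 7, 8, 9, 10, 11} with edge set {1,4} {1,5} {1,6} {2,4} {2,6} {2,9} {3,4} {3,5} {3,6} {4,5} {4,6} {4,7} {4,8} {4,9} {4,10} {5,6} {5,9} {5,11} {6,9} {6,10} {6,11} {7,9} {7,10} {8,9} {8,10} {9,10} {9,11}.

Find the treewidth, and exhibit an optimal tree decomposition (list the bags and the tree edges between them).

Every bag has size at most 4, so the width is 4 − 1 = 3 and tw(G) ≤ 3. On the other hand G contains the 4-clique {5, 6, 9, 11}. A clique must lie in a single bag of any decomposition, so no decomposition can have width below 3. Therefore the treewidth is 3.

Treewidth 3.
One such decomposition:
Bags: B1 = {4, 7, 9, 10}  B2 = {4, 8, 9, 10}  B3 = {4, 6, 9, 10}  B4 = {4, 5, 6, 9}  B5 = {2, 4, 6, 9}  B6 = {3, 4, 5, 6}  B7 = {1, 4, 5, 6}  B8 = {5, 6, 9, 11}
Tree: B1–B2, B2–B3, B3–B4, B3–B5, B4–B6, B4–B7, B4–B8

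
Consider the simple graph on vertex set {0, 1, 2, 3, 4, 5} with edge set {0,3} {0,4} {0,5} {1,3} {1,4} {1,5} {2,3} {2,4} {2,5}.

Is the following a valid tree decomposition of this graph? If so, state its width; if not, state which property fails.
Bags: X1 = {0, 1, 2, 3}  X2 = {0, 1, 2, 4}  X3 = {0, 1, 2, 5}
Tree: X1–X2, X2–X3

Yes; width 3.

Vertex coverage: the bags together contain {0, 1, 2, 3, 4, 5}, the full vertex set. Edge coverage: each edge of G has both endpoints in at least one bag. Running intersection: for every vertex, the bags containing it form a connected subtree. All three properties hold, so this is a valid tree decomposition of width max|bag| − 1 = 3, and hence tw(G) ≤ 3.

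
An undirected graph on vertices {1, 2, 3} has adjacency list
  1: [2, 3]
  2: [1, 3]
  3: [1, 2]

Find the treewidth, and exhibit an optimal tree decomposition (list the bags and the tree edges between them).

With just one bag of size 3, the width is 3 − 1 = 2, so tw(G) ≤ 2. On the other hand G contains the 3-clique {1, 2, 3}. A clique must lie in a single bag of any decomposition, so no decomposition can have width below 2. The upper and lower bounds meet at 2, so that is the treewidth.

Treewidth 2.
One optimal decomposition is:
Bags: B1 = {1, 2, 3}
Tree: (single bag)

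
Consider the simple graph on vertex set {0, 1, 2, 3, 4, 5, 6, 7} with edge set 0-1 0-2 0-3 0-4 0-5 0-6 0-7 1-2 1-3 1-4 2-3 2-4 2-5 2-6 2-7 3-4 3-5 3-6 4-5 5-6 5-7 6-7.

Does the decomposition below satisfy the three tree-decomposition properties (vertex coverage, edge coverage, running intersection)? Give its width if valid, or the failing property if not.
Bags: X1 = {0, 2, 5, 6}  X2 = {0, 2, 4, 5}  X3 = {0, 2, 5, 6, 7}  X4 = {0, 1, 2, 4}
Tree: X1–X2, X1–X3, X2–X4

A tree decomposition must satisfy three properties: every vertex lies in some bag; for every edge, both endpoints lie together in some bag; and for every vertex, the bags containing it form a connected subtree. Here vertex 3 appears in no bag, so the decomposition is invalid.

No — vertex 3 appears in no bag.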